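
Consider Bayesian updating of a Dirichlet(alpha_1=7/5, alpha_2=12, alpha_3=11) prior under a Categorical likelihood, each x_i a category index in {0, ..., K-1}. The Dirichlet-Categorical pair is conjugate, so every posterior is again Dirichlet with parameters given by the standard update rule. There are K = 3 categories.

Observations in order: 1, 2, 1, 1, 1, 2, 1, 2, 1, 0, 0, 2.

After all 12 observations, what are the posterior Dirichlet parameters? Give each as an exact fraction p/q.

obs 1: x=1 → posterior Dirichlet(7/5, 13, 11)
obs 2: x=2 → posterior Dirichlet(7/5, 13, 12)
obs 3: x=1 → posterior Dirichlet(7/5, 14, 12)
obs 4: x=1 → posterior Dirichlet(7/5, 15, 12)
obs 5: x=1 → posterior Dirichlet(7/5, 16, 12)
obs 6: x=2 → posterior Dirichlet(7/5, 16, 13)
obs 7: x=1 → posterior Dirichlet(7/5, 17, 13)
obs 8: x=2 → posterior Dirichlet(7/5, 17, 14)
obs 9: x=1 → posterior Dirichlet(7/5, 18, 14)
obs 10: x=0 → posterior Dirichlet(12/5, 18, 14)
obs 11: x=0 → posterior Dirichlet(17/5, 18, 14)
obs 12: x=2 → posterior Dirichlet(17/5, 18, 15)

alpha_1=17/5, alpha_2=18, alpha_3=15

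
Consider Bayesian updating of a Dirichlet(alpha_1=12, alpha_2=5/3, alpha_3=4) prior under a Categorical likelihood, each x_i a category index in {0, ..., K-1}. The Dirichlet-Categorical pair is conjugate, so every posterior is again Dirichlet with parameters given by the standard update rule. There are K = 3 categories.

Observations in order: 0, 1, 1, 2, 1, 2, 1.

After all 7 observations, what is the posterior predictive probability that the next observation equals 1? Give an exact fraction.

obs 1: x=0 → posterior Dirichlet(13, 5/3, 4)
obs 2: x=1 → posterior Dirichlet(13, 8/3, 4)
obs 3: x=1 → posterior Dirichlet(13, 11/3, 4)
obs 4: x=2 → posterior Dirichlet(13, 11/3, 5)
obs 5: x=1 → posterior Dirichlet(13, 14/3, 5)
obs 6: x=2 → posterior Dirichlet(13, 14/3, 6)
obs 7: x=1 → posterior Dirichlet(13, 17/3, 6)

17/74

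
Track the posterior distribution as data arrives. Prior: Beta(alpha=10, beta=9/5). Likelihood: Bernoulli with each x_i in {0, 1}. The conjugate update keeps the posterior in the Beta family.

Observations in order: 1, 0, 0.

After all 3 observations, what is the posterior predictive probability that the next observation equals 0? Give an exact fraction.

19/74

obs 1: x=1 → posterior Beta(11, 9/5)
obs 2: x=0 → posterior Beta(11, 14/5)
obs 3: x=0 → posterior Beta(11, 19/5)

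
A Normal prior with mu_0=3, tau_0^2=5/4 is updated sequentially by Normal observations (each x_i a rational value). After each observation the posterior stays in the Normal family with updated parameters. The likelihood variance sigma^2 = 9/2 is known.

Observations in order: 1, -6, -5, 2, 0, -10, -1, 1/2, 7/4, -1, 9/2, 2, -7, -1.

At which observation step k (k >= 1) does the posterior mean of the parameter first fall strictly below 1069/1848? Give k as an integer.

k = 3

obs 1: x=1 → posterior Normal(59/23, 45/46)
obs 2: x=-6 → posterior Normal(29/28, 45/56)
obs 3: x=-5 → posterior Normal(4/33, 15/22)
obs 4: x=2 → posterior Normal(7/19, 45/76)
obs 5: x=0 → posterior Normal(14/43, 45/86)
obs 6: x=-10 → posterior Normal(-3/4, 15/32)
obs 7: x=-1 → posterior Normal(-41/53, 45/106)
obs 8: x=1/2 → posterior Normal(-77/116, 45/116)
obs 9: x=7/4 → posterior Normal(-17/36, 5/14)
obs 10: x=-1 → posterior Normal(-139/272, 45/136)
obs 11: x=9/2 → posterior Normal(-49/292, 45/146)
obs 12: x=2 → posterior Normal(-3/104, 15/52)
obs 13: x=-7 → posterior Normal(-149/332, 45/166)
obs 14: x=-1 → posterior Normal(-169/352, 45/176)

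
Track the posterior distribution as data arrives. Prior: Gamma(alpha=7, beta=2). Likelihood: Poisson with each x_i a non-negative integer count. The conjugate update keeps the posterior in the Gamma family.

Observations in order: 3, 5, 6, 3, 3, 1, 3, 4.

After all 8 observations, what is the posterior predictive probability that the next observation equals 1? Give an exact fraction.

obs 1: x=3 → posterior Gamma(10, 3)
obs 2: x=5 → posterior Gamma(15, 4)
obs 3: x=6 → posterior Gamma(21, 5)
obs 4: x=3 → posterior Gamma(24, 6)
obs 5: x=3 → posterior Gamma(27, 7)
obs 6: x=1 → posterior Gamma(28, 8)
obs 7: x=3 → posterior Gamma(31, 9)
obs 8: x=4 → posterior Gamma(35, 10)

3500000000000000000000000000000000000/30912680532870672635673352936887453361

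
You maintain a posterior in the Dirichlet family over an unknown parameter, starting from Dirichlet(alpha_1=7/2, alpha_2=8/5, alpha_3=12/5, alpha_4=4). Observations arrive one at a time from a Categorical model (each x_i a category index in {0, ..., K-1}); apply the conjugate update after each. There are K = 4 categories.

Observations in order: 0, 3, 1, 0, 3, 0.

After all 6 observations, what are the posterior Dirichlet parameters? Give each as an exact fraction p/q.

alpha_1=13/2, alpha_2=13/5, alpha_3=12/5, alpha_4=6

obs 1: x=0 → posterior Dirichlet(9/2, 8/5, 12/5, 4)
obs 2: x=3 → posterior Dirichlet(9/2, 8/5, 12/5, 5)
obs 3: x=1 → posterior Dirichlet(9/2, 13/5, 12/5, 5)
obs 4: x=0 → posterior Dirichlet(11/2, 13/5, 12/5, 5)
obs 5: x=3 → posterior Dirichlet(11/2, 13/5, 12/5, 6)
obs 6: x=0 → posterior Dirichlet(13/2, 13/5, 12/5, 6)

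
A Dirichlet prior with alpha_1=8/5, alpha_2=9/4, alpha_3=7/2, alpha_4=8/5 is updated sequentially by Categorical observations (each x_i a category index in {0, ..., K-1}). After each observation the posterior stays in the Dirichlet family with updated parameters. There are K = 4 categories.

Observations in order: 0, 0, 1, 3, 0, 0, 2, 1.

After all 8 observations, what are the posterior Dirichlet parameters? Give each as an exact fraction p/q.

obs 1: x=0 → posterior Dirichlet(13/5, 9/4, 7/2, 8/5)
obs 2: x=0 → posterior Dirichlet(18/5, 9/4, 7/2, 8/5)
obs 3: x=1 → posterior Dirichlet(18/5, 13/4, 7/2, 8/5)
obs 4: x=3 → posterior Dirichlet(18/5, 13/4, 7/2, 13/5)
obs 5: x=0 → posterior Dirichlet(23/5, 13/4, 7/2, 13/5)
obs 6: x=0 → posterior Dirichlet(28/5, 13/4, 7/2, 13/5)
obs 7: x=2 → posterior Dirichlet(28/5, 13/4, 9/2, 13/5)
obs 8: x=1 → posterior Dirichlet(28/5, 17/4, 9/2, 13/5)

alpha_1=28/5, alpha_2=17/4, alpha_3=9/2, alpha_4=13/5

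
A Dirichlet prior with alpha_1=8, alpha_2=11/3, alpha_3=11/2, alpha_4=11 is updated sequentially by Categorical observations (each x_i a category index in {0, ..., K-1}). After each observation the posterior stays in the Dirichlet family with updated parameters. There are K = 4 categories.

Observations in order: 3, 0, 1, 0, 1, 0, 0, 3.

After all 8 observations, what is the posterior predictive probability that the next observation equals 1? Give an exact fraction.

obs 1: x=3 → posterior Dirichlet(8, 11/3, 11/2, 12)
obs 2: x=0 → posterior Dirichlet(9, 11/3, 11/2, 12)
obs 3: x=1 → posterior Dirichlet(9, 14/3, 11/2, 12)
obs 4: x=0 → posterior Dirichlet(10, 14/3, 11/2, 12)
obs 5: x=1 → posterior Dirichlet(10, 17/3, 11/2, 12)
obs 6: x=0 → posterior Dirichlet(11, 17/3, 11/2, 12)
obs 7: x=0 → posterior Dirichlet(12, 17/3, 11/2, 12)
obs 8: x=3 → posterior Dirichlet(12, 17/3, 11/2, 13)

34/217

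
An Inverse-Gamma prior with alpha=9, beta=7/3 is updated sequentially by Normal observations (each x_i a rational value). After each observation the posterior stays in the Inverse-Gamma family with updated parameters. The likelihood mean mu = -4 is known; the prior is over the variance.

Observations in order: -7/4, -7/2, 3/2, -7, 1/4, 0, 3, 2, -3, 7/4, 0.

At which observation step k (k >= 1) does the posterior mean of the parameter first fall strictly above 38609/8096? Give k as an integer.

k = 7

obs 1: x=-7/4 → posterior Inverse-Gamma(19/2, 467/96)
obs 2: x=-7/2 → posterior Inverse-Gamma(10, 479/96)
obs 3: x=3/2 → posterior Inverse-Gamma(21/2, 1931/96)
obs 4: x=-7 → posterior Inverse-Gamma(11, 2363/96)
obs 5: x=1/4 → posterior Inverse-Gamma(23/2, 1615/48)
obs 6: x=0 → posterior Inverse-Gamma(12, 1999/48)
obs 7: x=3 → posterior Inverse-Gamma(25/2, 3175/48)
obs 8: x=2 → posterior Inverse-Gamma(13, 4039/48)
obs 9: x=-3 → posterior Inverse-Gamma(27/2, 4063/48)
obs 10: x=7/4 → posterior Inverse-Gamma(14, 9713/96)
obs 11: x=0 → posterior Inverse-Gamma(29/2, 10481/96)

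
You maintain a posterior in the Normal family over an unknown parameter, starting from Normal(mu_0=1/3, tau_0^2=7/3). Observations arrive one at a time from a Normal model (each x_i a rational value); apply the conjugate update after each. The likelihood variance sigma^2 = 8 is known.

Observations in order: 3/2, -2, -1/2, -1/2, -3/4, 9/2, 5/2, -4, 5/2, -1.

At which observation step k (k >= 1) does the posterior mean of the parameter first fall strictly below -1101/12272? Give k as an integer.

obs 1: x=3/2 → posterior Normal(37/62, 56/31)
obs 2: x=-2 → posterior Normal(9/76, 28/19)
obs 3: x=-1/2 → posterior Normal(1/45, 56/45)
obs 4: x=-1/2 → posterior Normal(-5/104, 14/13)
obs 5: x=-3/4 → posterior Normal(-31/236, 56/59)
obs 6: x=9/2 → posterior Normal(95/264, 28/33)
obs 7: x=5/2 → posterior Normal(165/292, 56/73)
obs 8: x=-4 → posterior Normal(53/320, 7/10)
obs 9: x=5/2 → posterior Normal(41/116, 56/87)
obs 10: x=-1 → posterior Normal(95/376, 28/47)

k = 5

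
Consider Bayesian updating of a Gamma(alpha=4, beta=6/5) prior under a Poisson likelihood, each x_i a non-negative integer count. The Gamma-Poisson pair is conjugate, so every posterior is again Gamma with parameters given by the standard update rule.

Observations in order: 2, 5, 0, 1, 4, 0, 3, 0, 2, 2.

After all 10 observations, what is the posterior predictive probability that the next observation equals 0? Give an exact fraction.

16155656889615734329398214425629966729216/115501122579584388592138579457905758648181

obs 1: x=2 → posterior Gamma(6, 11/5)
obs 2: x=5 → posterior Gamma(11, 16/5)
obs 3: x=0 → posterior Gamma(11, 21/5)
obs 4: x=1 → posterior Gamma(12, 26/5)
obs 5: x=4 → posterior Gamma(16, 31/5)
obs 6: x=0 → posterior Gamma(16, 36/5)
obs 7: x=3 → posterior Gamma(19, 41/5)
obs 8: x=0 → posterior Gamma(19, 46/5)
obs 9: x=2 → posterior Gamma(21, 51/5)
obs 10: x=2 → posterior Gamma(23, 56/5)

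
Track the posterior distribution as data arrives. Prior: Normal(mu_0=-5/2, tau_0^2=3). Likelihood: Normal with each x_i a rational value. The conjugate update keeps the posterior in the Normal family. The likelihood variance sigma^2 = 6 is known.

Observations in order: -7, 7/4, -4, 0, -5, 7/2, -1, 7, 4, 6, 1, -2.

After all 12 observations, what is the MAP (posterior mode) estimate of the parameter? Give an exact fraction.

-3/56

obs 1: x=-7 → posterior Normal(-4, 2)
obs 2: x=7/4 → posterior Normal(-41/16, 3/2)
obs 3: x=-4 → posterior Normal(-57/20, 6/5)
obs 4: x=0 → posterior Normal(-19/8, 1)
obs 5: x=-5 → posterior Normal(-11/4, 6/7)
obs 6: x=7/2 → posterior Normal(-63/32, 3/4)
obs 7: x=-1 → posterior Normal(-67/36, 2/3)
obs 8: x=7 → posterior Normal(-39/40, 3/5)
obs 9: x=4 → posterior Normal(-23/44, 6/11)
obs 10: x=6 → posterior Normal(1/48, 1/2)
obs 11: x=1 → posterior Normal(5/52, 6/13)
obs 12: x=-2 → posterior Normal(-3/56, 3/7)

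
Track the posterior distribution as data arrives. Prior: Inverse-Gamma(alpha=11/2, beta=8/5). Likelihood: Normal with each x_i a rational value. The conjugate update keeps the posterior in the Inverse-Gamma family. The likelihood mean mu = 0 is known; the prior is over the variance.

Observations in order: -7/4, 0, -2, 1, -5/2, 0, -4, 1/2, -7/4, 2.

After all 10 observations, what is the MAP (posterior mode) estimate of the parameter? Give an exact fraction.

obs 1: x=-7/4 → posterior Inverse-Gamma(6, 501/160)
obs 2: x=0 → posterior Inverse-Gamma(13/2, 501/160)
obs 3: x=-2 → posterior Inverse-Gamma(7, 821/160)
obs 4: x=1 → posterior Inverse-Gamma(15/2, 901/160)
obs 5: x=-5/2 → posterior Inverse-Gamma(8, 1401/160)
obs 6: x=0 → posterior Inverse-Gamma(17/2, 1401/160)
obs 7: x=-4 → posterior Inverse-Gamma(9, 2681/160)
obs 8: x=1/2 → posterior Inverse-Gamma(19/2, 2701/160)
obs 9: x=-7/4 → posterior Inverse-Gamma(10, 1473/80)
obs 10: x=2 → posterior Inverse-Gamma(21/2, 1633/80)

71/40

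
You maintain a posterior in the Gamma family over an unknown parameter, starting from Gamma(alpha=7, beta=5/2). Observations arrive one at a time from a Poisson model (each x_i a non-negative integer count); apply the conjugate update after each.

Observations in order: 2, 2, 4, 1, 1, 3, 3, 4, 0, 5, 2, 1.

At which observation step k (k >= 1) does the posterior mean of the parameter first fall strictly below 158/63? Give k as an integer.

k = 2

obs 1: x=2 → posterior Gamma(9, 7/2)
obs 2: x=2 → posterior Gamma(11, 9/2)
obs 3: x=4 → posterior Gamma(15, 11/2)
obs 4: x=1 → posterior Gamma(16, 13/2)
obs 5: x=1 → posterior Gamma(17, 15/2)
obs 6: x=3 → posterior Gamma(20, 17/2)
obs 7: x=3 → posterior Gamma(23, 19/2)
obs 8: x=4 → posterior Gamma(27, 21/2)
obs 9: x=0 → posterior Gamma(27, 23/2)
obs 10: x=5 → posterior Gamma(32, 25/2)
obs 11: x=2 → posterior Gamma(34, 27/2)
obs 12: x=1 → posterior Gamma(35, 29/2)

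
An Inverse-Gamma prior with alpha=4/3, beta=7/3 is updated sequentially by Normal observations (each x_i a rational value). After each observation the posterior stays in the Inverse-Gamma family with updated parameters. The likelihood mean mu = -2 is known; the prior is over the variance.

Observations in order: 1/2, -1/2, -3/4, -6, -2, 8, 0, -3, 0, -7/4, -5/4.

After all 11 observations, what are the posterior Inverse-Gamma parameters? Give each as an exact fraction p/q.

alpha=41/6, beta=6737/96

obs 1: x=1/2 → posterior Inverse-Gamma(11/6, 131/24)
obs 2: x=-1/2 → posterior Inverse-Gamma(7/3, 79/12)
obs 3: x=-3/4 → posterior Inverse-Gamma(17/6, 707/96)
obs 4: x=-6 → posterior Inverse-Gamma(10/3, 1475/96)
obs 5: x=-2 → posterior Inverse-Gamma(23/6, 1475/96)
obs 6: x=8 → posterior Inverse-Gamma(13/3, 6275/96)
obs 7: x=0 → posterior Inverse-Gamma(29/6, 6467/96)
obs 8: x=-3 → posterior Inverse-Gamma(16/3, 6515/96)
obs 9: x=0 → posterior Inverse-Gamma(35/6, 6707/96)
obs 10: x=-7/4 → posterior Inverse-Gamma(19/3, 3355/48)
obs 11: x=-5/4 → posterior Inverse-Gamma(41/6, 6737/96)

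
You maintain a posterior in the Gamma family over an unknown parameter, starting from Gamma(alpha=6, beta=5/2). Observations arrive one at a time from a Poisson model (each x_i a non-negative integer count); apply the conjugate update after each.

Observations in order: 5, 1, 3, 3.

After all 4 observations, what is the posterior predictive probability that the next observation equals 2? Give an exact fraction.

8546610928348761877804/36947297000885009765625

obs 1: x=5 → posterior Gamma(11, 7/2)
obs 2: x=1 → posterior Gamma(12, 9/2)
obs 3: x=3 → posterior Gamma(15, 11/2)
obs 4: x=3 → posterior Gamma(18, 13/2)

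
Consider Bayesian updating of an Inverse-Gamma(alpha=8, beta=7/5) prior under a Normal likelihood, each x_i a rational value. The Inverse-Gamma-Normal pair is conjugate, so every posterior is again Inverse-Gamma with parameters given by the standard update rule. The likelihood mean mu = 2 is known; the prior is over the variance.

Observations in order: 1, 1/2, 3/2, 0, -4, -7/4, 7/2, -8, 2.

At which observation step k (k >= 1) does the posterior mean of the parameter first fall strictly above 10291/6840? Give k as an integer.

k = 5

obs 1: x=1 → posterior Inverse-Gamma(17/2, 19/10)
obs 2: x=1/2 → posterior Inverse-Gamma(9, 121/40)
obs 3: x=3/2 → posterior Inverse-Gamma(19/2, 63/20)
obs 4: x=0 → posterior Inverse-Gamma(10, 103/20)
obs 5: x=-4 → posterior Inverse-Gamma(21/2, 463/20)
obs 6: x=-7/4 → posterior Inverse-Gamma(11, 4829/160)
obs 7: x=7/2 → posterior Inverse-Gamma(23/2, 5009/160)
obs 8: x=-8 → posterior Inverse-Gamma(12, 13009/160)
obs 9: x=2 → posterior Inverse-Gamma(25/2, 13009/160)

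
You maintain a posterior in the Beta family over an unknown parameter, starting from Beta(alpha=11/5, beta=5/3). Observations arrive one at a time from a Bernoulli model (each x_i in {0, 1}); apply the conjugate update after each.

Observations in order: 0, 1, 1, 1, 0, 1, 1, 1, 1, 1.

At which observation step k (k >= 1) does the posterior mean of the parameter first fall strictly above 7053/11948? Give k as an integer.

k = 3

obs 1: x=0 → posterior Beta(11/5, 8/3)
obs 2: x=1 → posterior Beta(16/5, 8/3)
obs 3: x=1 → posterior Beta(21/5, 8/3)
obs 4: x=1 → posterior Beta(26/5, 8/3)
obs 5: x=0 → posterior Beta(26/5, 11/3)
obs 6: x=1 → posterior Beta(31/5, 11/3)
obs 7: x=1 → posterior Beta(36/5, 11/3)
obs 8: x=1 → posterior Beta(41/5, 11/3)
obs 9: x=1 → posterior Beta(46/5, 11/3)
obs 10: x=1 → posterior Beta(51/5, 11/3)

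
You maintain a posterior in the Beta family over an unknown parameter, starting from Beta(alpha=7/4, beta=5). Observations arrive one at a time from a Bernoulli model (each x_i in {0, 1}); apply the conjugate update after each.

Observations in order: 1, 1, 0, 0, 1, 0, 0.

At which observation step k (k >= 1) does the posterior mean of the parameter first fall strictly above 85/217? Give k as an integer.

obs 1: x=1 → posterior Beta(11/4, 5)
obs 2: x=1 → posterior Beta(15/4, 5)
obs 3: x=0 → posterior Beta(15/4, 6)
obs 4: x=0 → posterior Beta(15/4, 7)
obs 5: x=1 → posterior Beta(19/4, 7)
obs 6: x=0 → posterior Beta(19/4, 8)
obs 7: x=0 → posterior Beta(19/4, 9)

k = 2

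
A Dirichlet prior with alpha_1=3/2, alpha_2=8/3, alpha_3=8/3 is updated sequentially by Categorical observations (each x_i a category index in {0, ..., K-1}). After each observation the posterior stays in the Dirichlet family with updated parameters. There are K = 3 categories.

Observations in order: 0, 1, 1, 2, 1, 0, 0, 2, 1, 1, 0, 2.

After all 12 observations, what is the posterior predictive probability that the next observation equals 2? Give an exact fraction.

34/113

obs 1: x=0 → posterior Dirichlet(5/2, 8/3, 8/3)
obs 2: x=1 → posterior Dirichlet(5/2, 11/3, 8/3)
obs 3: x=1 → posterior Dirichlet(5/2, 14/3, 8/3)
obs 4: x=2 → posterior Dirichlet(5/2, 14/3, 11/3)
obs 5: x=1 → posterior Dirichlet(5/2, 17/3, 11/3)
obs 6: x=0 → posterior Dirichlet(7/2, 17/3, 11/3)
obs 7: x=0 → posterior Dirichlet(9/2, 17/3, 11/3)
obs 8: x=2 → posterior Dirichlet(9/2, 17/3, 14/3)
obs 9: x=1 → posterior Dirichlet(9/2, 20/3, 14/3)
obs 10: x=1 → posterior Dirichlet(9/2, 23/3, 14/3)
obs 11: x=0 → posterior Dirichlet(11/2, 23/3, 14/3)
obs 12: x=2 → posterior Dirichlet(11/2, 23/3, 17/3)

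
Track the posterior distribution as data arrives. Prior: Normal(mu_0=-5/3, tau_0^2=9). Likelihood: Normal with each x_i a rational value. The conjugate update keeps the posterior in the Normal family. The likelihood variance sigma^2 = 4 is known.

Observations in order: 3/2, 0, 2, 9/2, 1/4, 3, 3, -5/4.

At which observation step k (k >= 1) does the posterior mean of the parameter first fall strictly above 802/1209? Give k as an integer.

k = 3

obs 1: x=3/2 → posterior Normal(41/78, 36/13)
obs 2: x=0 → posterior Normal(41/132, 18/11)
obs 3: x=2 → posterior Normal(149/186, 36/31)
obs 4: x=9/2 → posterior Normal(49/30, 9/10)
obs 5: x=1/4 → posterior Normal(811/588, 36/49)
obs 6: x=3 → posterior Normal(1135/696, 18/29)
obs 7: x=3 → posterior Normal(1459/804, 36/67)
obs 8: x=-5/4 → posterior Normal(331/228, 9/19)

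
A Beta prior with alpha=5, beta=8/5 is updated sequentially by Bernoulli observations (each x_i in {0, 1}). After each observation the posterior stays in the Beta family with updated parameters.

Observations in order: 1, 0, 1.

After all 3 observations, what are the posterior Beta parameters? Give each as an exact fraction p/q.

obs 1: x=1 → posterior Beta(6, 8/5)
obs 2: x=0 → posterior Beta(6, 13/5)
obs 3: x=1 → posterior Beta(7, 13/5)

alpha=7, beta=13/5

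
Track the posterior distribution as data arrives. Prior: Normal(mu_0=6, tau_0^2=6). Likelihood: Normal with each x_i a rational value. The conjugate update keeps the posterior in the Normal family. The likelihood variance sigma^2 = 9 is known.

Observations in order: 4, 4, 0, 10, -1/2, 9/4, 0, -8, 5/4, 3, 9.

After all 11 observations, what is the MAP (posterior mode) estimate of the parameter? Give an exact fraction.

68/25

obs 1: x=4 → posterior Normal(26/5, 18/5)
obs 2: x=4 → posterior Normal(34/7, 18/7)
obs 3: x=0 → posterior Normal(34/9, 2)
obs 4: x=10 → posterior Normal(54/11, 18/11)
obs 5: x=-1/2 → posterior Normal(53/13, 18/13)
obs 6: x=9/4 → posterior Normal(23/6, 6/5)
obs 7: x=0 → posterior Normal(115/34, 18/17)
obs 8: x=-8 → posterior Normal(83/38, 18/19)
obs 9: x=5/4 → posterior Normal(44/21, 6/7)
obs 10: x=3 → posterior Normal(50/23, 18/23)
obs 11: x=9 → posterior Normal(68/25, 18/25)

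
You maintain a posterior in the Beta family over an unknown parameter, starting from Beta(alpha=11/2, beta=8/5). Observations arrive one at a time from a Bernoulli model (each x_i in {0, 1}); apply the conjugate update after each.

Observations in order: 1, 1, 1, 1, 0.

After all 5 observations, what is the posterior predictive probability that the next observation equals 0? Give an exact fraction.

26/121

obs 1: x=1 → posterior Beta(13/2, 8/5)
obs 2: x=1 → posterior Beta(15/2, 8/5)
obs 3: x=1 → posterior Beta(17/2, 8/5)
obs 4: x=1 → posterior Beta(19/2, 8/5)
obs 5: x=0 → posterior Beta(19/2, 13/5)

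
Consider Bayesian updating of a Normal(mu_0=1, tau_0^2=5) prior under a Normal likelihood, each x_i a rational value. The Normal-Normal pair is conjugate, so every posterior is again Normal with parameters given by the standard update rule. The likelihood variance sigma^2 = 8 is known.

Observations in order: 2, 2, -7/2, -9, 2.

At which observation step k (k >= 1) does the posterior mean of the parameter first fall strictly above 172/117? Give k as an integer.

obs 1: x=2 → posterior Normal(18/13, 40/13)
obs 2: x=2 → posterior Normal(14/9, 20/9)
obs 3: x=-7/2 → posterior Normal(21/46, 40/23)
obs 4: x=-9 → posterior Normal(-69/56, 10/7)
obs 5: x=2 → posterior Normal(-49/66, 40/33)

k = 2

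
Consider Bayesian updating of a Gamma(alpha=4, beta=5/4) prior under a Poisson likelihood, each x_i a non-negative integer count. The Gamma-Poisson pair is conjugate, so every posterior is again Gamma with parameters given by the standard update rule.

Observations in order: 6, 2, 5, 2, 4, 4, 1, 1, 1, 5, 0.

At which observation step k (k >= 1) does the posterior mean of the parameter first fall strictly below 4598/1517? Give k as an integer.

obs 1: x=6 → posterior Gamma(10, 9/4)
obs 2: x=2 → posterior Gamma(12, 13/4)
obs 3: x=5 → posterior Gamma(17, 17/4)
obs 4: x=2 → posterior Gamma(19, 21/4)
obs 5: x=4 → posterior Gamma(23, 25/4)
obs 6: x=4 → posterior Gamma(27, 29/4)
obs 7: x=1 → posterior Gamma(28, 33/4)
obs 8: x=1 → posterior Gamma(29, 37/4)
obs 9: x=1 → posterior Gamma(30, 41/4)
obs 10: x=5 → posterior Gamma(35, 45/4)
obs 11: x=0 → posterior Gamma(35, 49/4)

k = 9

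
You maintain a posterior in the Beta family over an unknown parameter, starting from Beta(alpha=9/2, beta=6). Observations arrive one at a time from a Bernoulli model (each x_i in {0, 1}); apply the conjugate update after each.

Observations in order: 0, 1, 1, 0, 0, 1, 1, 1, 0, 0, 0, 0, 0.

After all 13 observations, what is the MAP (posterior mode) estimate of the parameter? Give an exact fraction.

17/43

obs 1: x=0 → posterior Beta(9/2, 7)
obs 2: x=1 → posterior Beta(11/2, 7)
obs 3: x=1 → posterior Beta(13/2, 7)
obs 4: x=0 → posterior Beta(13/2, 8)
obs 5: x=0 → posterior Beta(13/2, 9)
obs 6: x=1 → posterior Beta(15/2, 9)
obs 7: x=1 → posterior Beta(17/2, 9)
obs 8: x=1 → posterior Beta(19/2, 9)
obs 9: x=0 → posterior Beta(19/2, 10)
obs 10: x=0 → posterior Beta(19/2, 11)
obs 11: x=0 → posterior Beta(19/2, 12)
obs 12: x=0 → posterior Beta(19/2, 13)
obs 13: x=0 → posterior Beta(19/2, 14)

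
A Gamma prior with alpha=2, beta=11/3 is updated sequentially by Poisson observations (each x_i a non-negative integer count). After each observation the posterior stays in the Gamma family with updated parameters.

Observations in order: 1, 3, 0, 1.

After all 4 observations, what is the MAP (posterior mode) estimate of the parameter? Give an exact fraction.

18/23

obs 1: x=1 → posterior Gamma(3, 14/3)
obs 2: x=3 → posterior Gamma(6, 17/3)
obs 3: x=0 → posterior Gamma(6, 20/3)
obs 4: x=1 → posterior Gamma(7, 23/3)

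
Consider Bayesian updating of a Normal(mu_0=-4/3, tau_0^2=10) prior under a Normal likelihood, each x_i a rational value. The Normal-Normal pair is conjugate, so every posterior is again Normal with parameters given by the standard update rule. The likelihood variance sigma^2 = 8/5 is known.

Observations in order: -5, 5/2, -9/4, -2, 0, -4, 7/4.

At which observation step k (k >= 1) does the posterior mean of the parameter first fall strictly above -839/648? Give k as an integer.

obs 1: x=-5 → posterior Normal(-391/87, 40/29)
obs 2: x=5/2 → posterior Normal(-407/324, 20/27)
obs 3: x=-9/4 → posterior Normal(-1489/948, 40/79)
obs 4: x=-2 → posterior Normal(-2089/1248, 5/13)
obs 5: x=0 → posterior Normal(-2089/1548, 40/129)
obs 6: x=-4 → posterior Normal(-299/168, 20/77)
obs 7: x=7/4 → posterior Normal(-691/537, 40/179)

k = 2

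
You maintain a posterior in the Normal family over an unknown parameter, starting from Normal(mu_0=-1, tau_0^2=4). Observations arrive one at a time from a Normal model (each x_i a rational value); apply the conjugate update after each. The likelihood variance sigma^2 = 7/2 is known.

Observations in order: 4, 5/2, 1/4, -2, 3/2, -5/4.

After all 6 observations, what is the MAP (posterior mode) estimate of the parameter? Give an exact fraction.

obs 1: x=4 → posterior Normal(5/3, 28/15)
obs 2: x=5/2 → posterior Normal(45/23, 28/23)
obs 3: x=1/4 → posterior Normal(47/31, 28/31)
obs 4: x=-2 → posterior Normal(31/39, 28/39)
obs 5: x=3/2 → posterior Normal(43/47, 28/47)
obs 6: x=-5/4 → posterior Normal(3/5, 28/55)

3/5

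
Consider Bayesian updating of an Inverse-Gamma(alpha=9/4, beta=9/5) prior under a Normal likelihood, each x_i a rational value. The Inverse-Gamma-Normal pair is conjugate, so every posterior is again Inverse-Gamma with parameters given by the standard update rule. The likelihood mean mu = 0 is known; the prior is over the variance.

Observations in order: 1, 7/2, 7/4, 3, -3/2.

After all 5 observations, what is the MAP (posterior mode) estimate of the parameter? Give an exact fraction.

2493/920

obs 1: x=1 → posterior Inverse-Gamma(11/4, 23/10)
obs 2: x=7/2 → posterior Inverse-Gamma(13/4, 337/40)
obs 3: x=7/4 → posterior Inverse-Gamma(15/4, 1593/160)
obs 4: x=3 → posterior Inverse-Gamma(17/4, 2313/160)
obs 5: x=-3/2 → posterior Inverse-Gamma(19/4, 2493/160)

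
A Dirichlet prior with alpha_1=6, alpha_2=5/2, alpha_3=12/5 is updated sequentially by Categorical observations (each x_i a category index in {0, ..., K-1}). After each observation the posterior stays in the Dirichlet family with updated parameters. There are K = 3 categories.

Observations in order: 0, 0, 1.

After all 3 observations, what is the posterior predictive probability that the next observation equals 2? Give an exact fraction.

obs 1: x=0 → posterior Dirichlet(7, 5/2, 12/5)
obs 2: x=0 → posterior Dirichlet(8, 5/2, 12/5)
obs 3: x=1 → posterior Dirichlet(8, 7/2, 12/5)

24/139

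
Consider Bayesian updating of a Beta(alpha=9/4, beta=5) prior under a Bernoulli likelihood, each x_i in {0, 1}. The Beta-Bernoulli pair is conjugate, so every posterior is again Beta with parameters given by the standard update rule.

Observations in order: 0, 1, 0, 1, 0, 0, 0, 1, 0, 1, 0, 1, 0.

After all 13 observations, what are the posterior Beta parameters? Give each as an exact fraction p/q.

obs 1: x=0 → posterior Beta(9/4, 6)
obs 2: x=1 → posterior Beta(13/4, 6)
obs 3: x=0 → posterior Beta(13/4, 7)
obs 4: x=1 → posterior Beta(17/4, 7)
obs 5: x=0 → posterior Beta(17/4, 8)
obs 6: x=0 → posterior Beta(17/4, 9)
obs 7: x=0 → posterior Beta(17/4, 10)
obs 8: x=1 → posterior Beta(21/4, 10)
obs 9: x=0 → posterior Beta(21/4, 11)
obs 10: x=1 → posterior Beta(25/4, 11)
obs 11: x=0 → posterior Beta(25/4, 12)
obs 12: x=1 → posterior Beta(29/4, 12)
obs 13: x=0 → posterior Beta(29/4, 13)

alpha=29/4, beta=13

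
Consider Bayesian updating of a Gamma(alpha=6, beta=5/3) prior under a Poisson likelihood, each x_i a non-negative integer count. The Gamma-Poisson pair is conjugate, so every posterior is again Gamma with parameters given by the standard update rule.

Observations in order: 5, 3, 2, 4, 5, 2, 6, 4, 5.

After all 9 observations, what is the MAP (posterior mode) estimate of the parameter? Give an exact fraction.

123/32

obs 1: x=5 → posterior Gamma(11, 8/3)
obs 2: x=3 → posterior Gamma(14, 11/3)
obs 3: x=2 → posterior Gamma(16, 14/3)
obs 4: x=4 → posterior Gamma(20, 17/3)
obs 5: x=5 → posterior Gamma(25, 20/3)
obs 6: x=2 → posterior Gamma(27, 23/3)
obs 7: x=6 → posterior Gamma(33, 26/3)
obs 8: x=4 → posterior Gamma(37, 29/3)
obs 9: x=5 → posterior Gamma(42, 32/3)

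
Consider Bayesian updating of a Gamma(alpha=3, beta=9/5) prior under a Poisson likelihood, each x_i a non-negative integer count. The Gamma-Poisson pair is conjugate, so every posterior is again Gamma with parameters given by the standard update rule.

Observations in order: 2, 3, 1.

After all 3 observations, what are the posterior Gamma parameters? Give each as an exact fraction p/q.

obs 1: x=2 → posterior Gamma(5, 14/5)
obs 2: x=3 → posterior Gamma(8, 19/5)
obs 3: x=1 → posterior Gamma(9, 24/5)

alpha=9, beta=24/5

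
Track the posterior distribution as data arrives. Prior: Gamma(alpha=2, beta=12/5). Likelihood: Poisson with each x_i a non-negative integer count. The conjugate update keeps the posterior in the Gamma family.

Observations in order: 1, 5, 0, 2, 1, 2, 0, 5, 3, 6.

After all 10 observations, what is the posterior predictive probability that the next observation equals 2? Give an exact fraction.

obs 1: x=1 → posterior Gamma(3, 17/5)
obs 2: x=5 → posterior Gamma(8, 22/5)
obs 3: x=0 → posterior Gamma(8, 27/5)
obs 4: x=2 → posterior Gamma(10, 32/5)
obs 5: x=1 → posterior Gamma(11, 37/5)
obs 6: x=2 → posterior Gamma(13, 42/5)
obs 7: x=0 → posterior Gamma(13, 47/5)
obs 8: x=5 → posterior Gamma(18, 52/5)
obs 9: x=3 → posterior Gamma(21, 57/5)
obs 10: x=6 → posterior Gamma(27, 62/5)

23442688940215058479213015232577422143996428917145600/90400176482989643789462022480435378712807721041576147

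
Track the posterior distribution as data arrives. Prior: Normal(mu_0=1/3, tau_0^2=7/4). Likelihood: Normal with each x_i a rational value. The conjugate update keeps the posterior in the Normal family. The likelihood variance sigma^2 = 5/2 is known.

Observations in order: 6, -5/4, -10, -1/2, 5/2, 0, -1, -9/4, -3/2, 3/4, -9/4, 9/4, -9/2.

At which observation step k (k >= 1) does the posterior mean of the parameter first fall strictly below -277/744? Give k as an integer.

k = 3

obs 1: x=6 → posterior Normal(8/3, 35/34)
obs 2: x=-5/4 → posterior Normal(439/288, 35/48)
obs 3: x=-10 → posterior Normal(-401/372, 35/62)
obs 4: x=-1/2 → posterior Normal(-443/456, 35/76)
obs 5: x=5/2 → posterior Normal(-233/540, 7/18)
obs 6: x=0 → posterior Normal(-233/624, 35/104)
obs 7: x=-1 → posterior Normal(-317/708, 35/118)
obs 8: x=-9/4 → posterior Normal(-23/36, 35/132)
obs 9: x=-3/2 → posterior Normal(-158/219, 35/146)
obs 10: x=3/4 → posterior Normal(-569/960, 7/32)
obs 11: x=-9/4 → posterior Normal(-379/522, 35/174)
obs 12: x=9/4 → posterior Normal(-569/1128, 35/188)
obs 13: x=-9/2 → posterior Normal(-947/1212, 35/202)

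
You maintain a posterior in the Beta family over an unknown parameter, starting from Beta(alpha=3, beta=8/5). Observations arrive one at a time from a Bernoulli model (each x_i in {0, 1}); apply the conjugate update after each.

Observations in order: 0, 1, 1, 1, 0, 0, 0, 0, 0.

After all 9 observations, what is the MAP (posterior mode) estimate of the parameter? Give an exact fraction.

obs 1: x=0 → posterior Beta(3, 13/5)
obs 2: x=1 → posterior Beta(4, 13/5)
obs 3: x=1 → posterior Beta(5, 13/5)
obs 4: x=1 → posterior Beta(6, 13/5)
obs 5: x=0 → posterior Beta(6, 18/5)
obs 6: x=0 → posterior Beta(6, 23/5)
obs 7: x=0 → posterior Beta(6, 28/5)
obs 8: x=0 → posterior Beta(6, 33/5)
obs 9: x=0 → posterior Beta(6, 38/5)

25/58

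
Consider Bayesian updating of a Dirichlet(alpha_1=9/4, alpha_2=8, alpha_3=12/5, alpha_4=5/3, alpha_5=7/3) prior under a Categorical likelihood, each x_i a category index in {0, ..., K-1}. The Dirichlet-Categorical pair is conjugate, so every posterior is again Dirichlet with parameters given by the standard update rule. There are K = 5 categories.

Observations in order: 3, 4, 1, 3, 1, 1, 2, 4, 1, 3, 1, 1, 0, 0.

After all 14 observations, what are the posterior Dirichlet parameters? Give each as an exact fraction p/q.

obs 1: x=3 → posterior Dirichlet(9/4, 8, 12/5, 8/3, 7/3)
obs 2: x=4 → posterior Dirichlet(9/4, 8, 12/5, 8/3, 10/3)
obs 3: x=1 → posterior Dirichlet(9/4, 9, 12/5, 8/3, 10/3)
obs 4: x=3 → posterior Dirichlet(9/4, 9, 12/5, 11/3, 10/3)
obs 5: x=1 → posterior Dirichlet(9/4, 10, 12/5, 11/3, 10/3)
obs 6: x=1 → posterior Dirichlet(9/4, 11, 12/5, 11/3, 10/3)
obs 7: x=2 → posterior Dirichlet(9/4, 11, 17/5, 11/3, 10/3)
obs 8: x=4 → posterior Dirichlet(9/4, 11, 17/5, 11/3, 13/3)
obs 9: x=1 → posterior Dirichlet(9/4, 12, 17/5, 11/3, 13/3)
obs 10: x=3 → posterior Dirichlet(9/4, 12, 17/5, 14/3, 13/3)
obs 11: x=1 → posterior Dirichlet(9/4, 13, 17/5, 14/3, 13/3)
obs 12: x=1 → posterior Dirichlet(9/4, 14, 17/5, 14/3, 13/3)
obs 13: x=0 → posterior Dirichlet(13/4, 14, 17/5, 14/3, 13/3)
obs 14: x=0 → posterior Dirichlet(17/4, 14, 17/5, 14/3, 13/3)

alpha_1=17/4, alpha_2=14, alpha_3=17/5, alpha_4=14/3, alpha_5=13/3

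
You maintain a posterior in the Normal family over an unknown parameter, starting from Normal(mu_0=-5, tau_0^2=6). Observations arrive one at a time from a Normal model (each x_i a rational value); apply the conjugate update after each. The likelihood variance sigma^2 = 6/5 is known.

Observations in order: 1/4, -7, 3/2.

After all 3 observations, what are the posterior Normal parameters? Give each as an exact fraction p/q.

mu_0=-125/64, tau_0^2=3/8

obs 1: x=1/4 → posterior Normal(-5/8, 1)
obs 2: x=-7 → posterior Normal(-155/44, 6/11)
obs 3: x=3/2 → posterior Normal(-125/64, 3/8)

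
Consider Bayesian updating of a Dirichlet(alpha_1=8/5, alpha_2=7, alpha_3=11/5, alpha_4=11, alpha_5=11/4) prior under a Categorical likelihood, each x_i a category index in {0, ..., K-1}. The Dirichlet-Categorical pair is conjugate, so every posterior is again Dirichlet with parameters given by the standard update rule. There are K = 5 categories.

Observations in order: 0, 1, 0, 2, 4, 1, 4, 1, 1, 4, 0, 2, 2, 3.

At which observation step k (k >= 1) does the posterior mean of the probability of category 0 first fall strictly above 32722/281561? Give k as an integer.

k = 3

obs 1: x=0 → posterior Dirichlet(13/5, 7, 11/5, 11, 11/4)
obs 2: x=1 → posterior Dirichlet(13/5, 8, 11/5, 11, 11/4)
obs 3: x=0 → posterior Dirichlet(18/5, 8, 11/5, 11, 11/4)
obs 4: x=2 → posterior Dirichlet(18/5, 8, 16/5, 11, 11/4)
obs 5: x=4 → posterior Dirichlet(18/5, 8, 16/5, 11, 15/4)
obs 6: x=1 → posterior Dirichlet(18/5, 9, 16/5, 11, 15/4)
obs 7: x=4 → posterior Dirichlet(18/5, 9, 16/5, 11, 19/4)
obs 8: x=1 → posterior Dirichlet(18/5, 10, 16/5, 11, 19/4)
obs 9: x=1 → posterior Dirichlet(18/5, 11, 16/5, 11, 19/4)
obs 10: x=4 → posterior Dirichlet(18/5, 11, 16/5, 11, 23/4)
obs 11: x=0 → posterior Dirichlet(23/5, 11, 16/5, 11, 23/4)
obs 12: x=2 → posterior Dirichlet(23/5, 11, 21/5, 11, 23/4)
obs 13: x=2 → posterior Dirichlet(23/5, 11, 26/5, 11, 23/4)
obs 14: x=3 → posterior Dirichlet(23/5, 11, 26/5, 12, 23/4)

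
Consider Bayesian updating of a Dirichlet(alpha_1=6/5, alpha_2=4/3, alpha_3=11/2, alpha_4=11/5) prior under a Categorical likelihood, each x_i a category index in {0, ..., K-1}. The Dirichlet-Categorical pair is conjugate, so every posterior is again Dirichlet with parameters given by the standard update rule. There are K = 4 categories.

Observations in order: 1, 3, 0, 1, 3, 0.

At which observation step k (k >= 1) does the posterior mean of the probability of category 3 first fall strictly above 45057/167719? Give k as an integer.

obs 1: x=1 → posterior Dirichlet(6/5, 7/3, 11/2, 11/5)
obs 2: x=3 → posterior Dirichlet(6/5, 7/3, 11/2, 16/5)
obs 3: x=0 → posterior Dirichlet(11/5, 7/3, 11/2, 16/5)
obs 4: x=1 → posterior Dirichlet(11/5, 10/3, 11/2, 16/5)
obs 5: x=3 → posterior Dirichlet(11/5, 10/3, 11/2, 21/5)
obs 6: x=0 → posterior Dirichlet(16/5, 10/3, 11/2, 21/5)

k = 5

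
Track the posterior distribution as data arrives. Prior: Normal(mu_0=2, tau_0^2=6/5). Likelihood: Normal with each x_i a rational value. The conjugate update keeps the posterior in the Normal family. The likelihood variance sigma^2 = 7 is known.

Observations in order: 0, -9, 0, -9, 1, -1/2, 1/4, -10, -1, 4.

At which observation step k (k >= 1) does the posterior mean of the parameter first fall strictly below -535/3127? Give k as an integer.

obs 1: x=0 → posterior Normal(70/41, 42/41)
obs 2: x=-9 → posterior Normal(16/47, 42/47)
obs 3: x=0 → posterior Normal(16/53, 42/53)
obs 4: x=-9 → posterior Normal(-38/59, 42/59)
obs 5: x=1 → posterior Normal(-32/65, 42/65)
obs 6: x=-1/2 → posterior Normal(-35/71, 42/71)
obs 7: x=1/4 → posterior Normal(-67/154, 6/11)
obs 8: x=-10 → posterior Normal(-187/166, 42/83)
obs 9: x=-1 → posterior Normal(-199/178, 42/89)
obs 10: x=4 → posterior Normal(-151/190, 42/95)

k = 4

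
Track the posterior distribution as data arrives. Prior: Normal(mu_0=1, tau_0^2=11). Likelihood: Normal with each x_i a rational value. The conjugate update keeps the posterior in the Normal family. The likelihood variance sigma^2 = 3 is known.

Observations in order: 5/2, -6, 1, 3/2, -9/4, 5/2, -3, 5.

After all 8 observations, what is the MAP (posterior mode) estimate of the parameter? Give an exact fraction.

obs 1: x=5/2 → posterior Normal(61/28, 33/14)
obs 2: x=-6 → posterior Normal(-71/50, 33/25)
obs 3: x=1 → posterior Normal(-49/72, 11/12)
obs 4: x=3/2 → posterior Normal(-8/47, 33/47)
obs 5: x=-9/4 → posterior Normal(-131/232, 33/58)
obs 6: x=5/2 → posterior Normal(-7/92, 11/23)
obs 7: x=-3 → posterior Normal(-153/320, 33/80)
obs 8: x=5 → posterior Normal(67/364, 33/91)

67/364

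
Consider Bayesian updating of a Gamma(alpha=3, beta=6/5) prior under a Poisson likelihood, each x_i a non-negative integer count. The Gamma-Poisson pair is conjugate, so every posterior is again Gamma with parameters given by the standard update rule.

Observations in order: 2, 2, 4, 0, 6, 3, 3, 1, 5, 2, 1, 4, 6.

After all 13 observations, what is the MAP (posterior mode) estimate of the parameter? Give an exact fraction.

205/71

obs 1: x=2 → posterior Gamma(5, 11/5)
obs 2: x=2 → posterior Gamma(7, 16/5)
obs 3: x=4 → posterior Gamma(11, 21/5)
obs 4: x=0 → posterior Gamma(11, 26/5)
obs 5: x=6 → posterior Gamma(17, 31/5)
obs 6: x=3 → posterior Gamma(20, 36/5)
obs 7: x=3 → posterior Gamma(23, 41/5)
obs 8: x=1 → posterior Gamma(24, 46/5)
obs 9: x=5 → posterior Gamma(29, 51/5)
obs 10: x=2 → posterior Gamma(31, 56/5)
obs 11: x=1 → posterior Gamma(32, 61/5)
obs 12: x=4 → posterior Gamma(36, 66/5)
obs 13: x=6 → posterior Gamma(42, 71/5)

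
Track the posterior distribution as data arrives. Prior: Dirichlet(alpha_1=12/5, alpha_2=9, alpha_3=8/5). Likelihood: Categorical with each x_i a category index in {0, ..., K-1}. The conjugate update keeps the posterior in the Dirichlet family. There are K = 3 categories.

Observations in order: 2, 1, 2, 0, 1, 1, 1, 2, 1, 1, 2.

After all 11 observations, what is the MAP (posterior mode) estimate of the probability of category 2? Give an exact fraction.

obs 1: x=2 → posterior Dirichlet(12/5, 9, 13/5)
obs 2: x=1 → posterior Dirichlet(12/5, 10, 13/5)
obs 3: x=2 → posterior Dirichlet(12/5, 10, 18/5)
obs 4: x=0 → posterior Dirichlet(17/5, 10, 18/5)
obs 5: x=1 → posterior Dirichlet(17/5, 11, 18/5)
obs 6: x=1 → posterior Dirichlet(17/5, 12, 18/5)
obs 7: x=1 → posterior Dirichlet(17/5, 13, 18/5)
obs 8: x=2 → posterior Dirichlet(17/5, 13, 23/5)
obs 9: x=1 → posterior Dirichlet(17/5, 14, 23/5)
obs 10: x=1 → posterior Dirichlet(17/5, 15, 23/5)
obs 11: x=2 → posterior Dirichlet(17/5, 15, 28/5)

23/105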